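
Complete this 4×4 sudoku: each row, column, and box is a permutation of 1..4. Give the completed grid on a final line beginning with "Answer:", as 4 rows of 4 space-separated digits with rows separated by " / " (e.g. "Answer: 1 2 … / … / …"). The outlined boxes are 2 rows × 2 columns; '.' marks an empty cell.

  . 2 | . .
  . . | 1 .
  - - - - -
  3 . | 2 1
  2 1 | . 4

Step 1. [r1c3∈{3,4}] in col 3, 4 fits only at r1c3. So r1c3=4.
Step 2. [r2c2∈{3,4}] col 2 places 3 nowhere but r2c2, so r2c2=3.
Step 3. [r3c2∈{4}] nothing but 4 survives at r3c2, so r3c2=4.
Step 4. [r2c4∈{2}] only 2 remains possible at r2c4 ⇒ r2c4=2.
Step 5. [r1c4∈{3}] r1c4 has the single candidate 3, so r1c4=3.
Step 6. [r2c1∈{4}] only 4 remains possible at r2c1, so r2c1=4.
Step 7. [r1c1∈{1}] r1c1 has the single candidate 1, so r1c1=1.
Step 8. [r4c3∈{3}] r4c3 is down to just 3, so r4c3=3.

Answer: 1 2 4 3 / 4 3 1 2 / 3 4 2 1 / 2 1 3 4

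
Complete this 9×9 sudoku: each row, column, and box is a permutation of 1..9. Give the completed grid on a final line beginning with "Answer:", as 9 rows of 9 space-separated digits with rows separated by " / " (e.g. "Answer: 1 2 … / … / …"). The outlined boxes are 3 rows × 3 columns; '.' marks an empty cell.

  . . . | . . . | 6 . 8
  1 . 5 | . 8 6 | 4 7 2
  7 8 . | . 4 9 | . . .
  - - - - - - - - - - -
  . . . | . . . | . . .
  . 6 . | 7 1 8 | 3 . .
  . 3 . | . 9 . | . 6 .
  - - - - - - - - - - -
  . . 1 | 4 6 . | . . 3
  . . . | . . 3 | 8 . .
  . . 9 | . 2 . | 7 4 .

Step 1. [r1c8∈{1,3,5,9}] across box 3, 9 lands solely at r1c8 ⇒ r1c8=9.
Step 2. [r9c2∈{5}] r9c2 is down to just 5. So r9c2=5.
Step 3. [r4c2∈{1,2,4,7,9}] across col 2, 1 lands solely at r4c2. So r4c2=1.
Step 4. [r7c7∈{2,5,9}] across row 7, 9 lands solely at r7c7, so r7c7=9.
Step 5. [r4c8∈{2,5,8}] r4c8 is the only open cell in col 8 admitting 8, so r4c8=8.
Step 6. [r6c3∈{2,4,7,8}] col 3 places 8 nowhere but r6c3, so r6c3=8.
Step 7. [r3c8∈{1,3,5}] r3c8 is the only open cell in col 8 admitting 3, so r3c8=3.
Step 8. [r1c3∈{2,3,4}] 3 has one home in col 3: r1c3 ⇒ r1c3=3.
Step 9. [r8c8∈{1,2,5}] 1 has one home in col 8: r8c8, so r8c8=1.
Step 10. [r6c9∈{1,4,5,7}] r6c9 is the only open cell in row 6 admitting 7 ⇒ r6c9=7.
Step 11. [r7c8∈{2,5}] in box 9, 2 fits only at r7c8, so r7c8=2.
Step 12. [r8c9∈{5,6}] r8c9 is the only open cell in box 9 admitting 5 ⇒ r8c9=5.
Step 13. [r3c7∈{1,5}] r3c7 is the only open cell in box 3 admitting 5, so r3c7=5.
Step 14. [r4c7∈{2}] r4c7's peers cover all but 2. So r4c7=2.
Step 15. [r8c5∈{7}] r8c5's peers cover all but 7 ⇒ r8c5=7.
Step 16. [r1c5∈{5}] r1c5 has the single candidate 5, so r1c5=5.
Step 17. [r7c6∈{5}] r7c6 has the single candidate 5 ⇒ r7c6=5.
Step 18. [r4c6∈{4}] r4c6 is down to just 4. So r4c6=4.
Step 19. [r6c1∈{2,4,5}] r6c1 is the only open cell in row 6 admitting 4. So r6c1=4.
Step 20. [r1c1∈{2}] nothing but 2 survives at r1c1 ⇒ r1c1=2.
Step 21. [r8c3∈{2,4,6}] 4 has one home in col 3: r8c3 ⇒ r8c3=4.
Step 22. [r1c4∈{1}] nothing but 1 survives at r1c4 ⇒ r1c4=1.
Step 23. [r4c4∈{3,5,6}] r4c4 is the only open cell in row 4 admitting 6. So r4c4=6.
Step 24. [r4c9∈{9}] only 9 remains possible at r4c9. So r4c9=9.
Step 25. [r9c1∈{3,6,8}] r9c1 is the only open cell in row 9 admitting 3, so r9c1=3.
Step 26. [r5c1∈{5,9}] row 5 places 9 nowhere but r5c1, so r5c1=9.
Step 27. [r3c4∈{2}] only 2 remains possible at r3c4. So r3c4=2.
Step 28. [r8c4∈{9}] only 9 remains possible at r8c4 ⇒ r8c4=9.
Step 29. [r9c6∈{1}] nothing but 1 survives at r9c6 ⇒ r9c6=1.
Step 30. [r4c3∈{7}] r4c3's peers cover all but 7, so r4c3=7.
Step 31. [r1c2∈{4}] r1c2 has the single candidate 4 ⇒ r1c2=4.
Step 32. [r8c1∈{6}] only 6 remains possible at r8c1 ⇒ r8c1=6.
Step 33. [r4c1∈{5}] nothing but 5 survives at r4c1 ⇒ r4c1=5.
Step 34. [r7c1∈{8}] r7c1 has the single candidate 8, so r7c1=8.
Step 35. [r4c5∈{3}] r4c5's peers cover all but 3. So r4c5=3.
Step 36. [r8c2∈{2}] r8c2's peers cover all but 2 ⇒ r8c2=2.
Step 37. [r5c8∈{5}] only 5 remains possible at r5c8. So r5c8=5.
Step 38. [r6c4∈{5}] r6c4 is down to just 5 ⇒ r6c4=5.
Step 39. [r5c3∈{2}] r5c3 is down to just 2. So r5c3=2.
Step 40. [r5c9∈{4}] r5c9's peers cover all but 4. So r5c9=4.
Step 41. [r3c9∈{1}] r3c9 is down to just 1, so r3c9=1.
Step 42. [r7c2∈{7}] r7c2 is down to just 7. So r7c2=7.
Step 43. [r3c3∈{6}] only 6 remains possible at r3c3 ⇒ r3c3=6.
Step 44. [r2c4∈{3}] r2c4 is down to just 3, so r2c4=3.
Step 45. [r9c4∈{8}] r9c4 is down to just 8 ⇒ r9c4=8.
Step 46. [r9c9∈{6}] r9c9's peers cover all but 6, so r9c9=6.
Step 47. [r1c6∈{7}] r1c6 has the single candidate 7 ⇒ r1c6=7.
Step 48. [r6c7∈{1}] r6c7 is down to just 1. So r6c7=1.
Step 49. [r6c6∈{2}] r6c6 has the single candidate 2, so r6c6=2.
Step 50. [r2c2∈{9}] only 9 remains possible at r2c2 ⇒ r2c2=9.

Answer: 2 4 3 1 5 7 6 9 8 / 1 9 5 3 8 6 4 7 2 / 7 8 6 2 4 9 5 3 1 / 5 1 7 6 3 4 2 8 9 / 9 6 2 7 1 8 3 5 4 / 4 3 8 5 9 2 1 6 7 / 8 7 1 4 6 5 9 2 3 / 6 2 4 9 7 3 8 1 5 / 3 5 9 8 2 1 7 4 6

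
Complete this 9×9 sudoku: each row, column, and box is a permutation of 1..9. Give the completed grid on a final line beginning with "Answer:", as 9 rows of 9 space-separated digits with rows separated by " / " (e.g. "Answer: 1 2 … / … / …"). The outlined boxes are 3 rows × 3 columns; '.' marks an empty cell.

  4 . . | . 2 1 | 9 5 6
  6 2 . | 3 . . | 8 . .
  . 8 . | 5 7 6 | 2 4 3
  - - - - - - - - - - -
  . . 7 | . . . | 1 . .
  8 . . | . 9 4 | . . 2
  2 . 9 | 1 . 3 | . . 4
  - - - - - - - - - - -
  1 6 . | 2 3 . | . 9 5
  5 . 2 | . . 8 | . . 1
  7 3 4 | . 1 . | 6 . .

Step 1. [r6c2∈{5}] nothing but 5 survives at r6c2, so r6c2=5.
Step 2. [r6c7∈{7}] r6c7 is down to just 7 ⇒ r6c7=7.
Step 3. [r8c4∈{4,6,7,9}] across col 4, 4 lands solely at r8c4, so r8c4=4.
Step 4. [r5c3∈{1,3,6}] across col 3, 6 lands solely at r5c3. So r5c3=6.
Step 5. [r4c4∈{6,8}] across col 4, 6 lands solely at r4c4. So r4c4=6.
Step 6. [r5c8∈{3}] r5c8's peers cover all but 3 ⇒ r5c8=3.
Step 7. [r4c8∈{8}] r4c8's peers cover all but 8 ⇒ r4c8=8.
Step 8. [r2c8∈{1,7}] 1 has one home in col 8: r2c8 ⇒ r2c8=1.
Step 9. [r9c6∈{5,9}] 5 has one home in row 9: r9c6, so r9c6=5.
Step 10. [r4c1∈{3}] r4c1's peers cover all but 3, so r4c1=3.
Step 11. [r4c5∈{5}] r4c5's peers cover all but 5. So r4c5=5.
Step 12. [r4c9∈{9}] r4c9 has the single candidate 9 ⇒ r4c9=9.
Step 13. [r8c8∈{7}] nothing but 7 survives at r8c8, so r8c8=7.
Step 14. [r7c3∈{8}] r7c3 has the single candidate 8 ⇒ r7c3=8.
Step 15. [r3c3∈{1}] r3c3 is down to just 1. So r3c3=1.
Step 16. [r2c9∈{7}] nothing but 7 survives at r2c9 ⇒ r2c9=7.
Step 17. [r8c7∈{3}] r8c7 is down to just 3 ⇒ r8c7=3.
Step 18. [r2c3∈{5}] r2c3 is down to just 5 ⇒ r2c3=5.
Step 19. [r5c7∈{5}] r5c7 is down to just 5. So r5c7=5.
Step 20. [r4c6∈{2}] r4c6's peers cover all but 2, so r4c6=2.
Step 21. [r2c5∈{4}] r2c5 has the single candidate 4. So r2c5=4.
Step 22. [r1c4∈{8}] r1c4 has the single candidate 8. So r1c4=8.
Step 23. [r9c8∈{2}] r9c8 is down to just 2 ⇒ r9c8=2.
Step 24. [r2c6∈{9}] only 9 remains possible at r2c6. So r2c6=9.
Step 25. [r6c5∈{8}] only 8 remains possible at r6c5, so r6c5=8.
Step 26. [r4c2∈{4}] r4c2 has the single candidate 4, so r4c2=4.
Step 27. [r8c2∈{9}] r8c2 is down to just 9. So r8c2=9.
Step 28. [r6c8∈{6}] nothing but 6 survives at r6c8 ⇒ r6c8=6.
Step 29. [r9c4∈{9}] r9c4 is down to just 9 ⇒ r9c4=9.
Step 30. [r7c7∈{4}] r7c7 has the single candidate 4 ⇒ r7c7=4.
Step 31. [r5c4∈{7}] only 7 remains possible at r5c4, so r5c4=7.
Step 32. [r3c1∈{9}] r3c1 has the single candidate 9 ⇒ r3c1=9.
Step 33. [r1c3∈{3}] r1c3's peers cover all but 3, so r1c3=3.
Step 34. [r1c2∈{7}] r1c2 is down to just 7. So r1c2=7.
Step 35. [r9c9∈{8}] r9c9's peers cover all but 8 ⇒ r9c9=8.
Step 36. [r5c2∈{1}] r5c2 is down to just 1 ⇒ r5c2=1.
Step 37. [r8c5∈{6}] r8c5 has the single candidate 6, so r8c5=6.
Step 38. [r7c6∈{7}] r7c6 has the single candidate 7 ⇒ r7c6=7.

Answer: 4 7 3 8 2 1 9 5 6 / 6 2 5 3 4 9 8 1 7 / 9 8 1 5 7 6 2 4 3 / 3 4 7 6 5 2 1 8 9 / 8 1 6 7 9 4 5 3 2 / 2 5 9 1 8 3 7 6 4 / 1 6 8 2 3 7 4 9 5 / 5 9 2 4 6 8 3 7 1 / 7 3 4 9 1 5 6 2 8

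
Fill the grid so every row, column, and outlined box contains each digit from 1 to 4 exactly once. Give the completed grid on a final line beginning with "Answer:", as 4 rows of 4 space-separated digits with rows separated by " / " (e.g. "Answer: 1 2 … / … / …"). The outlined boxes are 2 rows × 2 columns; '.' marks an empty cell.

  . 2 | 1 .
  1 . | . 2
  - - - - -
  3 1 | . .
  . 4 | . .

Step 1. [r2c3∈{3,4}] 4 has one home in row 2: r2c3. So r2c3=4.
Step 2. [r4c3∈{2,3}] r4c3 is the only open cell in col 3 admitting 3, so r4c3=3.
Step 3. [r1c1∈{4}] only 4 remains possible at r1c1, so r1c1=4.
Step 4. [r1c4∈{3}] r1c4 is down to just 3. So r1c4=3.
Step 5. [r3c3∈{2}] r3c3's peers cover all but 2. So r3c3=2.
Step 6. [r3c4∈{4}] nothing but 4 survives at r3c4 ⇒ r3c4=4.
Step 7. [r4c4∈{1}] r4c4 is down to just 1 ⇒ r4c4=1.
Step 8. [r2c2∈{3}] r2c2's peers cover all but 3, so r2c2=3.
Step 9. [r4c1∈{2}] r4c1's peers cover all but 2. So r4c1=2.

Answer: 4 2 1 3 / 1 3 4 2 / 3 1 2 4 / 2 4 3 1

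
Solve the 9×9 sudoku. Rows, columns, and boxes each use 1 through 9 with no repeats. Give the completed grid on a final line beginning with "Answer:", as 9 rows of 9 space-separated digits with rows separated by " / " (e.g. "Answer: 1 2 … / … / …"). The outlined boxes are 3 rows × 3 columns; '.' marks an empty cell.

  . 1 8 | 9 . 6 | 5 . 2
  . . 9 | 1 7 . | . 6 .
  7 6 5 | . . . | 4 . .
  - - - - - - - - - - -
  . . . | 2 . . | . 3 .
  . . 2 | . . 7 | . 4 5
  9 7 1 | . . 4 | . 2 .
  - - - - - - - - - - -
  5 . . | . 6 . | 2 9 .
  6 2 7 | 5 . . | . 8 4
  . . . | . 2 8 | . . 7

Step 1. [r9c7∈{1,3,6}] 6 has one home in row 9: r9c7. So r9c7=6.
Step 2. [r6c7∈{8}] r6c7's peers cover all but 8. So r6c7=8.
Step 3. [r2c7∈{3}] nothing but 3 survives at r2c7, so r2c7=3.
Step 4. [r8c7∈{1}] only 1 remains possible at r8c7, so r8c7=1.
Step 5. [r4c9∈{1,6,9}] r4c9 is the only open cell in box 6 admitting 1 ⇒ r4c9=1.
Step 6. [r2c2∈{4}] r2c2's peers cover all but 4. So r2c2=4.
Step 7. [r7c9∈{3}] r7c9 is down to just 3. So r7c9=3.
Step 8. [r9c3∈{3,4}] 3 has one home in col 3: r9c3, so r9c3=3.
Step 9. [r5c2∈{3,8}] in col 2, 3 fits only at r5c2, so r5c2=3.
Step 10. [r5c1∈{8}] r5c1's peers cover all but 8, so r5c1=8.
Step 11. [r6c5∈{3,5}] 5 has one home in row 6: r6c5. So r6c5=5.
Step 12. [r4c6∈{9}] r4c6's peers cover all but 9, so r4c6=9.
Step 13. [r7c3∈{4}] r7c3's peers cover all but 4, so r7c3=4.
Step 14. [r3c4∈{3,8}] across col 4, 8 lands solely at r3c4 ⇒ r3c4=8.
Step 15. [r3c5∈{3}] r3c5 has the single candidate 3. So r3c5=3.
Step 16. [r6c4∈{3,6}] across row 6, 3 lands solely at r6c4, so r6c4=3.
Step 17. [r2c6∈{2,5}] in row 2, 5 fits only at r2c6. So r2c6=5.
Step 18. [r1c5∈{4}] r1c5 is down to just 4 ⇒ r1c5=4.
Step 19. [r7c2∈{8}] r7c2 has the single candidate 8, so r7c2=8.
Step 20. [r1c1∈{3}] only 3 remains possible at r1c1 ⇒ r1c1=3.
Step 21. [r4c7∈{7}] nothing but 7 survives at r4c7, so r4c7=7.
Step 22. [r9c8∈{5}] only 5 remains possible at r9c8, so r9c8=5.
Step 23. [r5c7∈{9}] r5c7 is down to just 9 ⇒ r5c7=9.
Step 24. [r4c2∈{5}] nothing but 5 survives at r4c2. So r4c2=5.
Step 25. [r8c5∈{9}] only 9 remains possible at r8c5. So r8c5=9.
Step 26. [r3c9∈{9}] nothing but 9 survives at r3c9. So r3c9=9.
Step 27. [r3c8∈{1}] r3c8's peers cover all but 1 ⇒ r3c8=1.
Step 28. [r1c8∈{7}] r1c8 is down to just 7, so r1c8=7.
Step 29. [r4c3∈{6}] r4c3 is down to just 6 ⇒ r4c3=6.
Step 30. [r4c1∈{4}] r4c1's peers cover all but 4. So r4c1=4.
Step 31. [r2c1∈{2}] r2c1 has the single candidate 2. So r2c1=2.
Step 32. [r9c2∈{9}] r9c2 has the single candidate 9, so r9c2=9.
Step 33. [r4c5∈{8}] r4c5's peers cover all but 8, so r4c5=8.
Step 34. [r9c4∈{4}] r9c4 is down to just 4. So r9c4=4.
Step 35. [r8c6∈{3}] r8c6's peers cover all but 3. So r8c6=3.
Step 36. [r5c4∈{6}] only 6 remains possible at r5c4 ⇒ r5c4=6.
Step 37. [r2c9∈{8}] r2c9's peers cover all but 8, so r2c9=8.
Step 38. [r9c1∈{1}] nothing but 1 survives at r9c1 ⇒ r9c1=1.
Step 39. [r7c6∈{1}] r7c6's peers cover all but 1 ⇒ r7c6=1.
Step 40. [r7c4∈{7}] r7c4 is down to just 7 ⇒ r7c4=7.
Step 41. [r6c9∈{6}] r6c9 is down to just 6, so r6c9=6.
Step 42. [r3c6∈{2}] r3c6's peers cover all but 2 ⇒ r3c6=2.
Step 43. [r5c5∈{1}] nothing but 1 survives at r5c5 ⇒ r5c5=1.

Answer: 3 1 8 9 4 6 5 7 2 / 2 4 9 1 7 5 3 6 8 / 7 6 5 8 3 2 4 1 9 / 4 5 6 2 8 9 7 3 1 / 8 3 2 6 1 7 9 4 5 / 9 7 1 3 5 4 8 2 6 / 5 8 4 7 6 1 2 9 3 / 6 2 7 5 9 3 1 8 4 / 1 9 3 4 2 8 6 5 7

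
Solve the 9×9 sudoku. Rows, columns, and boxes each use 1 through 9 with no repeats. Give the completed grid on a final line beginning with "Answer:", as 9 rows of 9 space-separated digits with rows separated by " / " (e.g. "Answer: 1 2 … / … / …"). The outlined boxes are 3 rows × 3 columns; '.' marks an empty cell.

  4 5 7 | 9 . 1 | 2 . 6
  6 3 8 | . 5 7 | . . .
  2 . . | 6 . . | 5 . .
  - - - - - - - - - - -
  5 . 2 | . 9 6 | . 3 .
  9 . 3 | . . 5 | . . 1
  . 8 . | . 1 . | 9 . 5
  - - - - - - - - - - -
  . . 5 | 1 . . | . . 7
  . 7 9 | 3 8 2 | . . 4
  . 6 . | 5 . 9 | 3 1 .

Step 1. [r5c2∈{4}] r5c2's peers cover all but 4, so r5c2=4.
Step 2. [r4c9∈{8}] r4c9's peers cover all but 8. So r4c9=8.
Step 3. [r7c8∈{2,6,8,9}] 9 has one home in row 7: r7c8 ⇒ r7c8=9.
Step 4. [r7c6∈{4}] r7c6 has the single candidate 4, so r7c6=4.
Step 5. [r3c8∈{4,7,8}] in row 3, 7 fits only at r3c8. So r3c8=7.
Step 6. [r5c5∈{2,7}] r5c5 is the only open cell in col 5 admitting 2. So r5c5=2.
Step 7. [r8c7∈{6}] r8c7 has the single candidate 6. So r8c7=6.
Step 8. [r3c9∈{3,9}] r3c9 is the only open cell in col 9 admitting 3, so r3c9=3.
Step 9. [r2c8∈{4}] r2c8's peers cover all but 4. So r2c8=4.
Step 10. [r4c7∈{4,7}] col 7 places 4 nowhere but r4c7, so r4c7=4.
Step 11. [r4c4∈{7}] nothing but 7 survives at r4c4. So r4c4=7.
Step 12. [r4c2∈{1}] r4c2's peers cover all but 1, so r4c2=1.
Step 13. [r7c1∈{3,8}] across row 7, 3 lands solely at r7c1. So r7c1=3.
Step 14. [r6c8∈{2,6}] 2 has one home in row 6: r6c8, so r6c8=2.
Step 15. [r9c3∈{4}] nothing but 4 survives at r9c3. So r9c3=4.
Step 16. [r8c8∈{5}] only 5 remains possible at r8c8. So r8c8=5.
Step 17. [r3c6∈{8}] r3c6's peers cover all but 8, so r3c6=8.
Step 18. [r2c7∈{1}] nothing but 1 survives at r2c7. So r2c7=1.
Step 19. [r6c4∈{4}] r6c4's peers cover all but 4. So r6c4=4.
Step 20. [r6c6∈{3}] r6c6 is down to just 3, so r6c6=3.
Step 21. [r5c8∈{6}] r5c8 has the single candidate 6. So r5c8=6.
Step 22. [r9c1∈{8}] only 8 remains possible at r9c1 ⇒ r9c1=8.
Step 23. [r6c1∈{7}] nothing but 7 survives at r6c1. So r6c1=7.
Step 24. [r1c8∈{8}] r1c8 is down to just 8, so r1c8=8.
Step 25. [r5c4∈{8}] r5c4's peers cover all but 8 ⇒ r5c4=8.
Step 26. [r7c5∈{6}] nothing but 6 survives at r7c5, so r7c5=6.
Step 27. [r2c4∈{2}] r2c4 is down to just 2 ⇒ r2c4=2.
Step 28. [r9c5∈{7}] r9c5 has the single candidate 7. So r9c5=7.
Step 29. [r6c3∈{6}] r6c3 is down to just 6 ⇒ r6c3=6.
Step 30. [r7c2∈{2}] only 2 remains possible at r7c2. So r7c2=2.
Step 31. [r3c3∈{1}] r3c3 has the single candidate 1 ⇒ r3c3=1.
Step 32. [r7c7∈{8}] r7c7's peers cover all but 8 ⇒ r7c7=8.
Step 33. [r3c5∈{4}] only 4 remains possible at r3c5. So r3c5=4.
Step 34. [r8c1∈{1}] r8c1 has the single candidate 1. So r8c1=1.
Step 35. [r3c2∈{9}] r3c2's peers cover all but 9. So r3c2=9.
Step 36. [r2c9∈{9}] r2c9 has the single candidate 9 ⇒ r2c9=9.
Step 37. [r5c7∈{7}] r5c7 has the single candidate 7, so r5c7=7.
Step 38. [r1c5∈{3}] r1c5's peers cover all but 3 ⇒ r1c5=3.
Step 39. [r9c9∈{2}] r9c9 has the single candidate 2, so r9c9=2.

Answer: 4 5 7 9 3 1 2 8 6 / 6 3 8 2 5 7 1 4 9 / 2 9 1 6 4 8 5 7 3 / 5 1 2 7 9 6 4 3 8 / 9 4 3 8 2 5 7 6 1 / 7 8 6 4 1 3 9 2 5 / 3 2 5 1 6 4 8 9 7 / 1 7 9 3 8 2 6 5 4 / 8 6 4 5 7 9 3 1 2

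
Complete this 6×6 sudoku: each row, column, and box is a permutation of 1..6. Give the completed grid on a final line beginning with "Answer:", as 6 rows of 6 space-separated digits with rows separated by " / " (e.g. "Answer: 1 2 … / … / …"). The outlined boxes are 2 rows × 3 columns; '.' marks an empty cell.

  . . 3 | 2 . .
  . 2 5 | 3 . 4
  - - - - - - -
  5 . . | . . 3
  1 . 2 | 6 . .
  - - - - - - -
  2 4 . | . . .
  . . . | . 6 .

Step 1. [r6c3∈{1}] r6c3 is down to just 1. So r6c3=1.
Step 2. [r2c5∈{1}] nothing but 1 survives at r2c5. So r2c5=1.
Step 3. [r4c6∈{5}] r4c6 is down to just 5. So r4c6=5.
Step 4. [r3c3∈{4,6}] across col 3, 4 lands solely at r3c3. So r3c3=4.
Step 5. [r6c2∈{3,5}] in col 2, 5 fits only at r6c2, so r6c2=5.
Step 6. [r5c4∈{1,5}] across col 4, 5 lands solely at r5c4 ⇒ r5c4=5.
Step 7. [r1c6∈{6}] r1c6 has the single candidate 6. So r1c6=6.
Step 8. [r3c5∈{2}] r3c5 is down to just 2. So r3c5=2.
Step 9. [r4c2∈{3}] r4c2 is down to just 3. So r4c2=3.
Step 10. [r3c2∈{6}] nothing but 6 survives at r3c2 ⇒ r3c2=6.
Step 11. [r3c4∈{1}] only 1 remains possible at r3c4, so r3c4=1.
Step 12. [r5c3∈{6}] r5c3's peers cover all but 6, so r5c3=6.
Step 13. [r6c4∈{4}] r6c4 has the single candidate 4 ⇒ r6c4=4.
Step 14. [r1c1∈{4}] r1c1 is down to just 4. So r1c1=4.
Step 15. [r4c5∈{4}] r4c5 is down to just 4, so r4c5=4.
Step 16. [r5c6∈{1}] r5c6 has the single candidate 1 ⇒ r5c6=1.
Step 17. [r1c5∈{5}] r1c5 has the single candidate 5 ⇒ r1c5=5.
Step 18. [r1c2∈{1}] r1c2 has the single candidate 1, so r1c2=1.
Step 19. [r6c6∈{2}] nothing but 2 survives at r6c6. So r6c6=2.
Step 20. [r2c1∈{6}] r2c1 has the single candidate 6. So r2c1=6.
Step 21. [r5c5∈{3}] only 3 remains possible at r5c5 ⇒ r5c5=3.
Step 22. [r6c1∈{3}] r6c1 is down to just 3. So r6c1=3.

Answer: 4 1 3 2 5 6 / 6 2 5 3 1 4 / 5 6 4 1 2 3 / 1 3 2 6 4 5 / 2 4 6 5 3 1 / 3 5 1 4 6 2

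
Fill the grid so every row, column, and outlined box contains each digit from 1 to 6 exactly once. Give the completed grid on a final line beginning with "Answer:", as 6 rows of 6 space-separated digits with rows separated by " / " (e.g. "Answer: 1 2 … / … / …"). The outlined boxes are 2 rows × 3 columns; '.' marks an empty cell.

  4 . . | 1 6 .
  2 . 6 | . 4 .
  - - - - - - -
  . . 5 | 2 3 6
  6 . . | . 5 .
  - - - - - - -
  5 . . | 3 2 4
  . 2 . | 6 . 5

Step 1. [r1c3∈{3}] only 3 remains possible at r1c3 ⇒ r1c3=3.
Step 2. [r3c1∈{1}] r3c1 is down to just 1, so r3c1=1.
Step 3. [r6c3∈{1,4}] across row 6, 4 lands solely at r6c3. So r6c3=4.
Step 4. [r2c2∈{1,5}] in row 2, 1 fits only at r2c2 ⇒ r2c2=1.
Step 5. [r4c4∈{4}] nothing but 4 survives at r4c4 ⇒ r4c4=4.
Step 6. [r4c2∈{3}] r4c2 is down to just 3, so r4c2=3.
Step 7. [r4c6∈{1}] only 1 remains possible at r4c6 ⇒ r4c6=1.
Step 8. [r1c2∈{5}] r1c2 is down to just 5, so r1c2=5.
Step 9. [r6c5∈{1}] r6c5 is down to just 1 ⇒ r6c5=1.
Step 10. [r2c6∈{3}] r2c6 is down to just 3 ⇒ r2c6=3.
Step 11. [r2c4∈{5}] r2c4 is down to just 5. So r2c4=5.
Step 12. [r6c1∈{3}] nothing but 3 survives at r6c1 ⇒ r6c1=3.
Step 13. [r5c2∈{6}] r5c2's peers cover all but 6 ⇒ r5c2=6.
Step 14. [r5c3∈{1}] r5c3 is down to just 1, so r5c3=1.
Step 15. [r3c2∈{4}] only 4 remains possible at r3c2, so r3c2=4.
Step 16. [r4c3∈{2}] r4c3 has the single candidate 2 ⇒ r4c3=2.
Step 17. [r1c6∈{2}] r1c6 has the single candidate 2. So r1c6=2.

Answer: 4 5 3 1 6 2 / 2 1 6 5 4 3 / 1 4 5 2 3 6 / 6 3 2 4 5 1 / 5 6 1 3 2 4 / 3 2 4 6 1 5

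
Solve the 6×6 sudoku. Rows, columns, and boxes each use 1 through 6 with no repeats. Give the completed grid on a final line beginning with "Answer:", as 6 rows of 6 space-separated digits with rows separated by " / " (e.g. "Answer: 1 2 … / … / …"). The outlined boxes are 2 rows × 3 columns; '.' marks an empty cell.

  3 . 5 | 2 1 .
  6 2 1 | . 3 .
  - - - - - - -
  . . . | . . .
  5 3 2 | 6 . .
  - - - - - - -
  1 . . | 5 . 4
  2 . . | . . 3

Step 1. [r5c2∈{6}] r5c2's peers cover all but 6, so r5c2=6.
Step 2. [r3c1∈{4}] nothing but 4 survives at r3c1, so r3c1=4.
Step 3. [r3c6∈{1,2,5}] 2 has one home in col 6: r3c6, so r3c6=2.
Step 4. [r6c3∈{4}] r6c3 has the single candidate 4, so r6c3=4.
Step 5. [r6c4∈{1}] only 1 remains possible at r6c4 ⇒ r6c4=1.
Step 6. [r2c6∈{5}] only 5 remains possible at r2c6. So r2c6=5.
Step 7. [r2c4∈{4}] r2c4 is down to just 4. So r2c4=4.
Step 8. [r3c3∈{6}] nothing but 6 survives at r3c3 ⇒ r3c3=6.
Step 9. [r6c5∈{6}] r6c5's peers cover all but 6, so r6c5=6.
Step 10. [r3c4∈{3}] only 3 remains possible at r3c4. So r3c4=3.
Step 11. [r5c3∈{3}] r5c3's peers cover all but 3, so r5c3=3.
Step 12. [r5c5∈{2}] only 2 remains possible at r5c5, so r5c5=2.
Step 13. [r6c2∈{5}] r6c2 is down to just 5, so r6c2=5.
Step 14. [r3c5∈{5}] only 5 remains possible at r3c5, so r3c5=5.
Step 15. [r4c6∈{1}] r4c6's peers cover all but 1, so r4c6=1.
Step 16. [r1c2∈{4}] r1c2 has the single candidate 4, so r1c2=4.
Step 17. [r4c5∈{4}] r4c5 is down to just 4, so r4c5=4.
Step 18. [r1c6∈{6}] r1c6 is down to just 6, so r1c6=6.
Step 19. [r3c2∈{1}] only 1 remains possible at r3c2 ⇒ r3c2=1.

Answer: 3 4 5 2 1 6 / 6 2 1 4 3 5 / 4 1 6 3 5 2 / 5 3 2 6 4 1 / 1 6 3 5 2 4 / 2 5 4 1 6 3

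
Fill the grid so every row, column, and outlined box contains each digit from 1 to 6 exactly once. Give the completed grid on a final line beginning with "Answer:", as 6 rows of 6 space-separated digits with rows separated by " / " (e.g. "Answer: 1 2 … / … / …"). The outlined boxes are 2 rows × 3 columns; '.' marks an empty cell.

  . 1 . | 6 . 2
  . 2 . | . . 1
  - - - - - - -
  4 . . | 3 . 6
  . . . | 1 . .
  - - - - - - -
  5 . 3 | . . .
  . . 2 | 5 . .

Step 1. [r5c6∈{4}] only 4 remains possible at r5c6. So r5c6=4.
Step 2. [r3c2∈{5}] r3c2 has the single candidate 5, so r3c2=5.
Step 3. [r4c5∈{2,4,5}] row 4 places 4 nowhere but r4c5 ⇒ r4c5=4.
Step 4. [r5c2∈{6}] r5c2 is down to just 6. So r5c2=6.
Step 5. [r1c1∈{3}] r1c1 has the single candidate 3. So r1c1=3.
Step 6. [r5c5∈{1,2}] row 5 places 1 nowhere but r5c5 ⇒ r5c5=1.
Step 7. [r2c1∈{6}] r2c1 is down to just 6. So r2c1=6.
Step 8. [r2c5∈{3,5}] across row 2, 3 lands solely at r2c5, so r2c5=3.
Step 9. [r2c3∈{4,5}] 5 has one home in row 2: r2c3. So r2c3=5.
Step 10. [r4c1∈{2}] r4c1 has the single candidate 2, so r4c1=2.
Step 11. [r6c6∈{3}] r6c6 is down to just 3 ⇒ r6c6=3.
Step 12. [r6c2∈{4}] nothing but 4 survives at r6c2. So r6c2=4.
Step 13. [r6c5∈{6}] nothing but 6 survives at r6c5 ⇒ r6c5=6.
Step 14. [r3c5∈{2}] r3c5's peers cover all but 2 ⇒ r3c5=2.
Step 15. [r1c3∈{4}] r1c3 is down to just 4. So r1c3=4.
Step 16. [r5c4∈{2}] only 2 remains possible at r5c4. So r5c4=2.
Step 17. [r4c6∈{5}] only 5 remains possible at r4c6, so r4c6=5.
Step 18. [r3c3∈{1}] r3c3 has the single candidate 1 ⇒ r3c3=1.
Step 19. [r2c4∈{4}] r2c4 has the single candidate 4 ⇒ r2c4=4.
Step 20. [r4c2∈{3}] r4c2's peers cover all but 3. So r4c2=3.
Step 21. [r4c3∈{6}] r4c3 has the single candidate 6 ⇒ r4c3=6.
Step 22. [r1c5∈{5}] r1c5's peers cover all but 5. So r1c5=5.
Step 23. [r6c1∈{1}] r6c1 is down to just 1, so r6c1=1.

Answer: 3 1 4 6 5 2 / 6 2 5 4 3 1 / 4 5 1 3 2 6 / 2 3 6 1 4 5 / 5 6 3 2 1 4 / 1 4 2 5 6 3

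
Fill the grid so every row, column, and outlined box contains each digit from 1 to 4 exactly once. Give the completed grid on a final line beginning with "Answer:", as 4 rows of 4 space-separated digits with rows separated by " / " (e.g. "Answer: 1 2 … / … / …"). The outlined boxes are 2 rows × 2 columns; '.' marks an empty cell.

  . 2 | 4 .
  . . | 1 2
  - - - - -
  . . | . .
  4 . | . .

Step 1. [r3c1∈{1,2,3}] across col 1, 2 lands solely at r3c1 ⇒ r3c1=2.
Step 2. [r3c3∈{3}] r3c3's peers cover all but 3. So r3c3=3.
Step 3. [r4c4∈{1}] r4c4 has the single candidate 1. So r4c4=1.
Step 4. [r2c1∈{3}] nothing but 3 survives at r2c1, so r2c1=3.
Step 5. [r1c4∈{3}] r1c4's peers cover all but 3, so r1c4=3.
Step 6. [r4c3∈{2}] r4c3 is down to just 2, so r4c3=2.
Step 7. [r1c1∈{1}] only 1 remains possible at r1c1 ⇒ r1c1=1.
Step 8. [r4c2∈{3}] only 3 remains possible at r4c2 ⇒ r4c2=3.
Step 9. [r3c4∈{4}] only 4 remains possible at r3c4. So r3c4=4.
Step 10. [r3c2∈{1}] r3c2's peers cover all but 1 ⇒ r3c2=1.
Step 11. [r2c2∈{4}] r2c2's peers cover all but 4 ⇒ r2c2=4.

Answer: 1 2 4 3 / 3 4 1 2 / 2 1 3 4 / 4 3 2 1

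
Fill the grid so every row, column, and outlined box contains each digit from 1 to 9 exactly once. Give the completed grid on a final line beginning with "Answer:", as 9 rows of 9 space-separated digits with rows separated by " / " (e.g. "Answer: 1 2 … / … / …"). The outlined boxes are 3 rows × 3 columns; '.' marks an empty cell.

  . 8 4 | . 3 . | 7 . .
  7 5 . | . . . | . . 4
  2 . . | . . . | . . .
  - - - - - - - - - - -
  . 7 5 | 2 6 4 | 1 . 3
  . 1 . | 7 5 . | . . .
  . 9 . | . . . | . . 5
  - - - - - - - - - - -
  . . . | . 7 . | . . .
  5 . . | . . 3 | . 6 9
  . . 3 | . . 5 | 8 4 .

Step 1. [r8c7∈{2}] r8c7 has the single candidate 2. So r8c7=2.
Step 2. [r7c9∈{1}] r7c9's peers cover all but 1. So r7c9=1.
Step 3. [r5c6∈{8,9}] in box 5, 9 fits only at r5c6 ⇒ r5c6=9.
Step 4. [r4c1∈{8}] r4c1's peers cover all but 8 ⇒ r4c1=8.
Step 5. [r8c2∈{4}] r8c2's peers cover all but 4. So r8c2=4.
Step 6. [r7c4∈{4,6,8,9}] in row 7, 4 fits only at r7c4, so r7c4=4.
Step 7. [r4c8∈{9}] nothing but 9 survives at r4c8. So r4c8=9.
Step 8. [r3c5∈{1,4,8,9}] across row 3, 4 lands solely at r3c5 ⇒ r3c5=4.
Step 9. [r5c1∈{3,4,6}] in row 5, 3 fits only at r5c1, so r5c1=3.
Step 10. [r3c2∈{3,6}] r3c2 is the only open cell in col 2 admitting 3. So r3c2=3.
Step 11. [r3c6∈{1,6,7,8}] 7 has one home in row 3: r3c6, so r3c6=7.
Step 12. [r8c3∈{1,7,8}] row 8 places 7 nowhere but r8c3. So r8c3=7.
Step 13. [r9c1∈{1,6,9}] box 7 places 1 nowhere but r9c1. So r9c1=1.
Step 14. [r7c3∈{2,6,8,9}] across col 3, 8 lands solely at r7c3, so r7c3=8.
Step 15. [r7c1∈{6,9}] across row 7, 9 lands solely at r7c1. So r7c1=9.
Step 16. [r1c4∈{1,5,6,9}] r1c4 is the only open cell in row 1 admitting 9, so r1c4=9.
Step 17. [r3c4∈{1,5,6,8}] 5 has one home in col 4: r3c4. So r3c4=5.
Step 18. [r1c1∈{6}] r1c1 has the single candidate 6, so r1c1=6.
Step 19. [r1c9∈{2}] only 2 remains possible at r1c9. So r1c9=2.
Step 20. [r1c6∈{1}] r1c6 is down to just 1. So r1c6=1.
Step 21. [r6c6∈{8}] r6c6 has the single candidate 8. So r6c6=8.
Step 22. [r9c4∈{6}] r9c4 is down to just 6. So r9c4=6.
Step 23. [r7c6∈{2}] r7c6 is down to just 2, so r7c6=2.
Step 24. [r2c4∈{8}] nothing but 8 survives at r2c4. So r2c4=8.
Step 25. [r6c5∈{1}] r6c5's peers cover all but 1. So r6c5=1.
Step 26. [r7c7∈{3,5}] in col 7, 5 fits only at r7c7, so r7c7=5.
Step 27. [r2c7∈{3,6,9}] r2c7 is the only open cell in col 7 admitting 3. So r2c7=3.
Step 28. [r5c7∈{4,6}] across row 5, 4 lands solely at r5c7, so r5c7=4.
Step 29. [r6c7∈{6}] only 6 remains possible at r6c7 ⇒ r6c7=6.
Step 30. [r5c9∈{8}] only 8 remains possible at r5c9, so r5c9=8.
Step 31. [r2c8∈{1}] only 1 remains possible at r2c8 ⇒ r2c8=1.
Step 32. [r6c3∈{2}] r6c3's peers cover all but 2 ⇒ r6c3=2.
Step 33. [r3c3∈{1,9}] across row 3, 1 lands solely at r3c3, so r3c3=1.
Step 34. [r9c5∈{9}] r9c5's peers cover all but 9, so r9c5=9.
Step 35. [r2c5∈{2}] r2c5 is down to just 2, so r2c5=2.
Step 36. [r6c8∈{7}] nothing but 7 survives at r6c8. So r6c8=7.
Step 37. [r3c8∈{8}] only 8 remains possible at r3c8, so r3c8=8.
Step 38. [r7c8∈{3}] only 3 remains possible at r7c8 ⇒ r7c8=3.
Step 39. [r9c9∈{7}] r9c9's peers cover all but 7. So r9c9=7.
Step 40. [r2c3∈{9}] r2c3's peers cover all but 9, so r2c3=9.
Step 41. [r2c6∈{6}] r2c6 has the single candidate 6 ⇒ r2c6=6.
Step 42. [r8c4∈{1}] nothing but 1 survives at r8c4 ⇒ r8c4=1.
Step 43. [r3c9∈{6}] r3c9 is down to just 6. So r3c9=6.
Step 44. [r9c2∈{2}] r9c2's peers cover all but 2 ⇒ r9c2=2.
Step 45. [r6c4∈{3}] r6c4 has the single candidate 3, so r6c4=3.
Step 46. [r5c3∈{6}] r5c3 has the single candidate 6 ⇒ r5c3=6.
Step 47. [r5c8∈{2}] only 2 remains possible at r5c8. So r5c8=2.
Step 48. [r8c5∈{8}] r8c5 has the single candidate 8. So r8c5=8.
Step 49. [r3c7∈{9}] nothing but 9 survives at r3c7. So r3c7=9.
Step 50. [r6c1∈{4}] r6c1's peers cover all but 4. So r6c1=4.
Step 51. [r7c2∈{6}] r7c2 has the single candidate 6 ⇒ r7c2=6.
Step 52. [r1c8∈{5}] r1c8's peers cover all but 5 ⇒ r1c8=5.

Answer: 6 8 4 9 3 1 7 5 2 / 7 5 9 8 2 6 3 1 4 / 2 3 1 5 4 7 9 8 6 / 8 7 5 2 6 4 1 9 3 / 3 1 6 7 5 9 4 2 8 / 4 9 2 3 1 8 6 7 5 / 9 6 8 4 7 2 5 3 1 / 5 4 7 1 8 3 2 6 9 / 1 2 3 6 9 5 8 4 7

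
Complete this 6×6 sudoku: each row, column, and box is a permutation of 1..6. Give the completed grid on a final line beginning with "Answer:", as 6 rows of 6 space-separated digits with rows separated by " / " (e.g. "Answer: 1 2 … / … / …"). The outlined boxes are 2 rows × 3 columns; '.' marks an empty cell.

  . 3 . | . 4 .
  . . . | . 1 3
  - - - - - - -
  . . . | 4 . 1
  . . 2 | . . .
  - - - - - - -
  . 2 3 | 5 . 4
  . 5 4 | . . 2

Step 1. [r3c2∈{6}] only 6 remains possible at r3c2, so r3c2=6.
Step 2. [r3c3∈{5}] r3c3 has the single candidate 5. So r3c3=5.
Step 3. [r2c3∈{6}] r2c3's peers cover all but 6, so r2c3=6.
Step 4. [r5c1∈{1,6}] in row 5, 1 fits only at r5c1, so r5c1=1.
Step 5. [r5c5∈{6}] r5c5 has the single candidate 6, so r5c5=6.
Step 6. [r2c1∈{2,4,5}] 5 has one home in row 2: r2c1 ⇒ r2c1=5.
Step 7. [r6c5∈{3}] nothing but 3 survives at r6c5. So r6c5=3.
Step 8. [r4c4∈{3,6}] 3 has one home in col 4: r4c4. So r4c4=3.
Step 9. [r1c4∈{2,6}] in col 4, 6 fits only at r1c4, so r1c4=6.
Step 10. [r1c6∈{5}] nothing but 5 survives at r1c6 ⇒ r1c6=5.
Step 11. [r2c2∈{4}] r2c2 is down to just 4. So r2c2=4.
Step 12. [r6c4∈{1}] r6c4's peers cover all but 1 ⇒ r6c4=1.
Step 13. [r1c3∈{1}] nothing but 1 survives at r1c3. So r1c3=1.
Step 14. [r1c1∈{2}] r1c1 has the single candidate 2. So r1c1=2.
Step 15. [r3c1∈{3}] r3c1 is down to just 3 ⇒ r3c1=3.
Step 16. [r4c5∈{5}] r4c5 is down to just 5. So r4c5=5.
Step 17. [r4c6∈{6}] r4c6 has the single candidate 6. So r4c6=6.
Step 18. [r3c5∈{2}] r3c5 has the single candidate 2, so r3c5=2.
Step 19. [r4c1∈{4}] only 4 remains possible at r4c1. So r4c1=4.
Step 20. [r6c1∈{6}] r6c1 is down to just 6, so r6c1=6.
Step 21. [r2c4∈{2}] r2c4's peers cover all but 2 ⇒ r2c4=2.
Step 22. [r4c2∈{1}] r4c2 has the single candidate 1 ⇒ r4c2=1.

Answer: 2 3 1 6 4 5 / 5 4 6 2 1 3 / 3 6 5 4 2 1 / 4 1 2 3 5 6 / 1 2 3 5 6 4 / 6 5 4 1 3 2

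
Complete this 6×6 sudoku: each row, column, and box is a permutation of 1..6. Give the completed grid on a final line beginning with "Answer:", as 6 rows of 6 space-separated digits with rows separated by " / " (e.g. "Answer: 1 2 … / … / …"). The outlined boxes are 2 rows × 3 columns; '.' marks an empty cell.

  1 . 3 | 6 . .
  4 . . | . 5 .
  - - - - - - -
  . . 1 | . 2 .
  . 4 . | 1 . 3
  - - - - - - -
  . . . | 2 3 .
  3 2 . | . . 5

Step 1. [r4c5∈{6}] r4c5 has the single candidate 6, so r4c5=6.
Step 2. [r6c3∈{4,6}] row 6 places 6 nowhere but r6c3, so r6c3=6.
Step 3. [r5c1∈{5}] r5c1's peers cover all but 5. So r5c1=5.
Step 4. [r6c4∈{4}] nothing but 4 survives at r6c4. So r6c4=4.
Step 5. [r4c3∈{2,5}] across row 4, 5 lands solely at r4c3. So r4c3=5.
Step 6. [r1c6∈{2,4}] 2 has one home in row 1: r1c6. So r1c6=2.
Step 7. [r2c2∈{6}] r2c2 has the single candidate 6. So r2c2=6.
Step 8. [r5c6∈{1,6}] across row 5, 6 lands solely at r5c6, so r5c6=6.
Step 9. [r3c1∈{6}] nothing but 6 survives at r3c1, so r3c1=6.
Step 10. [r2c3∈{2}] r2c3's peers cover all but 2, so r2c3=2.
Step 11. [r3c4∈{5}] r3c4 has the single candidate 5, so r3c4=5.
Step 12. [r6c5∈{1}] r6c5's peers cover all but 1. So r6c5=1.
Step 13. [r1c5∈{4}] nothing but 4 survives at r1c5. So r1c5=4.
Step 14. [r5c3∈{4}] r5c3's peers cover all but 4. So r5c3=4.
Step 15. [r5c2∈{1}] r5c2 has the single candidate 1 ⇒ r5c2=1.
Step 16. [r2c6∈{1}] only 1 remains possible at r2c6, so r2c6=1.
Step 17. [r1c2∈{5}] only 5 remains possible at r1c2. So r1c2=5.
Step 18. [r3c6∈{4}] r3c6 is down to just 4, so r3c6=4.
Step 19. [r2c4∈{3}] nothing but 3 survives at r2c4, so r2c4=3.
Step 20. [r4c1∈{2}] r4c1 is down to just 2. So r4c1=2.
Step 21. [r3c2∈{3}] r3c2 has the single candidate 3 ⇒ r3c2=3.

Answer: 1 5 3 6 4 2 / 4 6 2 3 5 1 / 6 3 1 5 2 4 / 2 4 5 1 6 3 / 5 1 4 2 3 6 / 3 2 6 4 1 5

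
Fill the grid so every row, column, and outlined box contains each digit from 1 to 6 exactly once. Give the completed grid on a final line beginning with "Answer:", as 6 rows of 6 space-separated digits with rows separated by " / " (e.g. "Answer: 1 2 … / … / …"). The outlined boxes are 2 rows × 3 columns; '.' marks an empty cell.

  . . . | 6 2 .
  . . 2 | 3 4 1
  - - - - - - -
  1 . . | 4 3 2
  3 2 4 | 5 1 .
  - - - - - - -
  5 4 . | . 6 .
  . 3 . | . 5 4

Step 1. [r2c2∈{5,6}] r2c2 is the only open cell in row 2 admitting 5 ⇒ r2c2=5.
Step 2. [r5c3∈{1}] nothing but 1 survives at r5c3 ⇒ r5c3=1.
Step 3. [r6c1∈{2,6}] col 1 places 2 nowhere but r6c1, so r6c1=2.
Step 4. [r3c2∈{6}] nothing but 6 survives at r3c2 ⇒ r3c2=6.
Step 5. [r3c3∈{5}] r3c3 is down to just 5, so r3c3=5.
Step 6. [r5c6∈{3}] only 3 remains possible at r5c6 ⇒ r5c6=3.
Step 7. [r4c6∈{6}] r4c6 is down to just 6, so r4c6=6.
Step 8. [r6c3∈{6}] r6c3's peers cover all but 6. So r6c3=6.
Step 9. [r1c2∈{1}] r1c2 has the single candidate 1. So r1c2=1.
Step 10. [r2c1∈{6}] only 6 remains possible at r2c1. So r2c1=6.
Step 11. [r1c6∈{5}] only 5 remains possible at r1c6, so r1c6=5.
Step 12. [r5c4∈{2}] only 2 remains possible at r5c4, so r5c4=2.
Step 13. [r1c1∈{4}] nothing but 4 survives at r1c1, so r1c1=4.
Step 14. [r6c4∈{1}] r6c4 has the single candidate 1. So r6c4=1.
Step 15. [r1c3∈{3}] only 3 remains possible at r1c3, so r1c3=3.

Answer: 4 1 3 6 2 5 / 6 5 2 3 4 1 / 1 6 5 4 3 2 / 3 2 4 5 1 6 / 5 4 1 2 6 3 / 2 3 6 1 5 4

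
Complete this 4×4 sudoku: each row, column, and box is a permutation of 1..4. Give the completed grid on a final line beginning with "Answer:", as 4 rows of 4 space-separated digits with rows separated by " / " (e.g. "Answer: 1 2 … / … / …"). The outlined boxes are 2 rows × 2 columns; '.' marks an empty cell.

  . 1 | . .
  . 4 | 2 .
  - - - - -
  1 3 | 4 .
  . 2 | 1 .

Step 1. [r1c3∈{3}] r1c3's peers cover all but 3. So r1c3=3.
Step 2. [r1c1∈{2}] r1c1 is down to just 2, so r1c1=2.
Step 3. [r3c4∈{2}] only 2 remains possible at r3c4, so r3c4=2.
Step 4. [r2c1∈{3}] nothing but 3 survives at r2c1, so r2c1=3.
Step 5. [r1c4∈{4}] r1c4 is down to just 4 ⇒ r1c4=4.
Step 6. [r4c4∈{3}] r4c4's peers cover all but 3. So r4c4=3.
Step 7. [r4c1∈{4}] r4c1's peers cover all but 4, so r4c1=4.
Step 8. [r2c4∈{1}] only 1 remains possible at r2c4, so r2c4=1.

Answer: 2 1 3 4 / 3 4 2 1 / 1 3 4 2 / 4 2 1 3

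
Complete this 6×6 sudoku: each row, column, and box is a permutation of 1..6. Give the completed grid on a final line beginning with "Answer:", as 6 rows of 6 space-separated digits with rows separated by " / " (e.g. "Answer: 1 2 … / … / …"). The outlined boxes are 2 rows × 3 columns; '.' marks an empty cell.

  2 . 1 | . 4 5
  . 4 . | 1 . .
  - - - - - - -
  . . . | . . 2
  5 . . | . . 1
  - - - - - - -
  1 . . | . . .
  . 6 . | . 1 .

Step 1. [r1c2∈{3}] nothing but 3 survives at r1c2, so r1c2=3.
Step 2. [r5c2∈{2,5}] r5c2 is the only open cell in col 2 admitting 5, so r5c2=5.
Step 3. [r1c4∈{6}] r1c4 has the single candidate 6, so r1c4=6.
Step 4. [r6c4∈{2,3,4,5}] r6c4 is the only open cell in row 6 admitting 5. So r6c4=5.
Step 5. [r6c3∈{2,3,4}] r6c3 is the only open cell in row 6 admitting 2 ⇒ r6c3=2.
Step 6. [r2c6∈{3}] r2c6 has the single candidate 3. So r2c6=3.
Step 7. [r6c6∈{4}] nothing but 4 survives at r6c6. So r6c6=4.
Step 8. [r3c1∈{3,4,6}] across col 1, 4 lands solely at r3c1, so r3c1=4.
Step 9. [r3c4∈{3}] r3c4 is down to just 3. So r3c4=3.
Step 10. [r5c5∈{2,3,6}] r5c5 is the only open cell in col 5 admitting 3. So r5c5=3.
Step 11. [r3c3∈{6}] r3c3 has the single candidate 6 ⇒ r3c3=6.
Step 12. [r3c5∈{5}] r3c5's peers cover all but 5. So r3c5=5.
Step 13. [r4c3∈{3}] nothing but 3 survives at r4c3. So r4c3=3.
Step 14. [r5c4∈{2}] nothing but 2 survives at r5c4, so r5c4=2.
Step 15. [r2c3∈{5}] r2c3 is down to just 5. So r2c3=5.
Step 16. [r2c1∈{6}] r2c1 is down to just 6, so r2c1=6.
Step 17. [r4c5∈{6}] r4c5 is down to just 6 ⇒ r4c5=6.
Step 18. [r4c2∈{2}] r4c2's peers cover all but 2. So r4c2=2.
Step 19. [r5c6∈{6}] only 6 remains possible at r5c6. So r5c6=6.
Step 20. [r2c5∈{2}] only 2 remains possible at r2c5 ⇒ r2c5=2.
Step 21. [r4c4∈{4}] only 4 remains possible at r4c4. So r4c4=4.
Step 22. [r3c2∈{1}] only 1 remains possible at r3c2 ⇒ r3c2=1.
Step 23. [r6c1∈{3}] only 3 remains possible at r6c1 ⇒ r6c1=3.
Step 24. [r5c3∈{4}] nothing but 4 survives at r5c3. So r5c3=4.

Answer: 2 3 1 6 4 5 / 6 4 5 1 2 3 / 4 1 6 3 5 2 / 5 2 3 4 6 1 / 1 5 4 2 3 6 / 3 6 2 5 1 4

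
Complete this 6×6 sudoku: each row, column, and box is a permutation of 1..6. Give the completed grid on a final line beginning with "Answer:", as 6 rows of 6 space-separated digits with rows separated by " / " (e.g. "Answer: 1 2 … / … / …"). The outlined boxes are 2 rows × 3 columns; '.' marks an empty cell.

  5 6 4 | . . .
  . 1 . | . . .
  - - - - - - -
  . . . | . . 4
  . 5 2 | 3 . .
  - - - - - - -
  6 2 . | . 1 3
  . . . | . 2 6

Step 1. [r3c4∈{1,2,5,6}] r3c4 is the only open cell in row 3 admitting 2. So r3c4=2.
Step 2. [r2c3∈{3}] only 3 remains possible at r2c3. So r2c3=3.
Step 3. [r2c5∈{4,5,6}] across col 5, 4 lands solely at r2c5, so r2c5=4.
Step 4. [r6c2∈{3,4}] 4 has one home in col 2: r6c2. So r6c2=4.
Step 5. [r6c4∈{5}] r6c4's peers cover all but 5 ⇒ r6c4=5.
Step 6. [r4c6∈{1}] r4c6 has the single candidate 1 ⇒ r4c6=1.
Step 7. [r6c3∈{1}] r6c3's peers cover all but 1, so r6c3=1.
Step 8. [r2c1∈{2}] nothing but 2 survives at r2c1. So r2c1=2.
Step 9. [r3c2∈{3}] r3c2's peers cover all but 3 ⇒ r3c2=3.
Step 10. [r3c3∈{6}] r3c3 has the single candidate 6. So r3c3=6.
Step 11. [r2c6∈{5}] only 5 remains possible at r2c6. So r2c6=5.
Step 12. [r1c5∈{3}] only 3 remains possible at r1c5 ⇒ r1c5=3.
Step 13. [r1c6∈{2}] r1c6 has the single candidate 2. So r1c6=2.
Step 14. [r1c4∈{1}] r1c4 is down to just 1 ⇒ r1c4=1.
Step 15. [r6c1∈{3}] nothing but 3 survives at r6c1. So r6c1=3.
Step 16. [r5c4∈{4}] r5c4's peers cover all but 4, so r5c4=4.
Step 17. [r4c5∈{6}] nothing but 6 survives at r4c5 ⇒ r4c5=6.
Step 18. [r3c5∈{5}] r3c5 has the single candidate 5 ⇒ r3c5=5.
Step 19. [r4c1∈{4}] nothing but 4 survives at r4c1. So r4c1=4.
Step 20. [r2c4∈{6}] r2c4's peers cover all but 6, so r2c4=6.
Step 21. [r3c1∈{1}] only 1 remains possible at r3c1, so r3c1=1.
Step 22. [r5c3∈{5}] only 5 remains possible at r5c3, so r5c3=5.

Answer: 5 6 4 1 3 2 / 2 1 3 6 4 5 / 1 3 6 2 5 4 / 4 5 2 3 6 1 / 6 2 5 4 1 3 / 3 4 1 5 2 6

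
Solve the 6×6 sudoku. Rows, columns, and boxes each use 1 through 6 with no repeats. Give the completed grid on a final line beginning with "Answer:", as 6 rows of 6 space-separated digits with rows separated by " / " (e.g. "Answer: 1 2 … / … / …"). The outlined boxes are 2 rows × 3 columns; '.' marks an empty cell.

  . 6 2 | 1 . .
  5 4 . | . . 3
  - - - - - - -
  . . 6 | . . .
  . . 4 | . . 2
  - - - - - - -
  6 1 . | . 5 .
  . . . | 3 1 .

Step 1. [r5c6∈{4}] only 4 remains possible at r5c6, so r5c6=4.
Step 2. [r3c4∈{4,5}] 4 has one home in col 4: r3c4 ⇒ r3c4=4.
Step 3. [r4c4∈{5,6}] across col 4, 5 lands solely at r4c4, so r4c4=5.
Step 4. [r4c2∈{3}] r4c2 is down to just 3 ⇒ r4c2=3.
Step 5. [r3c2∈{2,5}] row 3 places 5 nowhere but r3c2, so r3c2=5.
Step 6. [r3c1∈{1,2}] 2 has one home in row 3: r3c1, so r3c1=2.
Step 7. [r2c5∈{2,6}] col 5 places 2 nowhere but r2c5. So r2c5=2.
Step 8. [r6c3∈{5}] only 5 remains possible at r6c3. So r6c3=5.
Step 9. [r3c5∈{3}] only 3 remains possible at r3c5 ⇒ r3c5=3.
Step 10. [r1c5∈{4}] only 4 remains possible at r1c5, so r1c5=4.
Step 11. [r6c2∈{2}] r6c2 has the single candidate 2. So r6c2=2.
Step 12. [r2c3∈{1}] r2c3 is down to just 1, so r2c3=1.
Step 13. [r5c4∈{2}] only 2 remains possible at r5c4. So r5c4=2.
Step 14. [r6c6∈{6}] only 6 remains possible at r6c6. So r6c6=6.
Step 15. [r4c5∈{6}] only 6 remains possible at r4c5, so r4c5=6.
Step 16. [r1c6∈{5}] nothing but 5 survives at r1c6 ⇒ r1c6=5.
Step 17. [r1c1∈{3}] nothing but 3 survives at r1c1 ⇒ r1c1=3.
Step 18. [r5c3∈{3}] r5c3 has the single candidate 3. So r5c3=3.
Step 19. [r4c1∈{1}] r4c1 is down to just 1. So r4c1=1.
Step 20. [r2c4∈{6}] nothing but 6 survives at r2c4 ⇒ r2c4=6.
Step 21. [r3c6∈{1}] nothing but 1 survives at r3c6, so r3c6=1.
Step 22. [r6c1∈{4}] only 4 remains possible at r6c1, so r6c1=4.

Answer: 3 6 2 1 4 5 / 5 4 1 6 2 3 / 2 5 6 4 3 1 / 1 3 4 5 6 2 / 6 1 3 2 5 4 / 4 2 5 3 1 6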